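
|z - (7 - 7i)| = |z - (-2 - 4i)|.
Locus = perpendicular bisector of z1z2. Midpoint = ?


Equal distances means the locus is the perpendicular bisector of z1 and z2.
Midpoint = ((7+(-2))/2, (-7+(-4))/2) = (2.5000, -5.5000)

Perpendicular bisector through (2.5000, -5.5000)


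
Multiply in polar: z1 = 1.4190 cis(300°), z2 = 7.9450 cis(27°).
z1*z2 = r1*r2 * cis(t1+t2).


r = 1.4190 * 7.9450 = 11.2740
theta = 300° + 27° = 327° = 327° (mod 360)

11.2740 cis(327°)


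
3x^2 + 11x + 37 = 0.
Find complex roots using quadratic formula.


disc = 11^2 - 4*3*37 = 121 - 444 = -323
sqrt(|disc|) = sqrt(323) = 17.9722
Real part = -11/(2*3) = -1.8333
Imag part = 17.9722/(2*3) = 2.9954

-1.8333 ± 2.9954i


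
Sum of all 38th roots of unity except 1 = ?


With w = e^(2*pi*i/38), all 38 of the 38th roots of unity w^0 = 1, w, ..., w^(37) sum to 0: 1 + w + ... + w^(37) = (1 - w^38)/(1 - w) = 0 since w^38 = 1, w ≠ 1.
Removing the root 1: w + w^2 + ... + w^(37) = 0 - 1 = -1

Sum = -1


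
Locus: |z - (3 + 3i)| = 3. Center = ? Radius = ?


|z - z0| = r is a circle with center z0 and radius r.
Center = (3, 3), radius = 3

Circle with center (3, 3) and radius 3


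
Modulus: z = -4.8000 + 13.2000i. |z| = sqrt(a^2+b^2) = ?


|z| = sqrt((-4.8)^2 + 13.2^2) = sqrt(23.04 + 174.24) = sqrt(197.28) = 14.0456

|z| = 14.0456


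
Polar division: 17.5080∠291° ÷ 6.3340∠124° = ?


r = 17.5080 / 6.3340 = 2.7641
theta = 291° - 124° = 167° = 167° (mod 360)

2.7641 cis(167°)


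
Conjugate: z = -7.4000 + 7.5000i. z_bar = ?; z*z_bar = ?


z_bar = -7.4000 - 7.5000i
z*z_bar = (-7.4)^2 + 7.5^2 = 54.76 + 56.25 = 111.01

z_bar = -7.4000 - 7.5000i, z*z_bar = 111.01


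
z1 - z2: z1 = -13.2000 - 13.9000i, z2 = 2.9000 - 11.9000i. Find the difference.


Real: -13.2 - 2.9 = -16.1
Imag: -13.9 + 11.9 = -2

-16.1000 - 2.0000i


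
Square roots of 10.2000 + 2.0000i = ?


|z| = sqrt(104.04+4) = 10.3942
sqrt((|z|+a)/2) = sqrt((10.3942+10.2)/2) = sqrt(10.2971) = 3.2089
sqrt((|z|-a)/2) = sqrt((10.3942-10.2)/2) = sqrt(0.0971) = 0.3116

±(3.2089 + 0.3116i) i.e. 3.2089 + 0.3116i and -3.2089 - 0.3116i


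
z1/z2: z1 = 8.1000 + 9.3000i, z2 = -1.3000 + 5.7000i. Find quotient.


Conjugate of z2 = -1.3000 - 5.7000i
Numerator: (8.1000 + 9.3000i)(-1.3000 - 5.7000i) = 42.4800 - 58.2600i
Denominator: (-1.3)^2 + 5.7^2 = 34.18
Result = (42.4800 - 58.2600i)/34.18

1.2428 - 1.7045i


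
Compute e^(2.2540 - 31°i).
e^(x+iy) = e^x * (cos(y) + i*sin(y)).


e^2.2540 = 9.5258
cos(-31°) = 0.85717
sin(-31°) = -0.515038
Real = 9.5258*0.85717 = 8.1652
Imag = 9.5258*(-0.515038) = -4.9061

8.1652 - 4.9061i


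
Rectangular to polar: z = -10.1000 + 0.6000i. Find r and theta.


r = sqrt(102.01+0.36) = sqrt(102.37) = 10.1178
theta = atan2(0.6, -10.1) = 176.6003 degrees

r = 10.1178, theta = 176.6003 degrees


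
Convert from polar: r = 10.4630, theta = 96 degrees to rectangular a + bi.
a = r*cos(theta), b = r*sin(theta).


a = 10.4630*cos(96°) = 10.4630*(-0.10453) = -1.0937
b = 10.4630*sin(96°) = 10.4630*0.99452 = 10.4057

-1.0937 + 10.4057i


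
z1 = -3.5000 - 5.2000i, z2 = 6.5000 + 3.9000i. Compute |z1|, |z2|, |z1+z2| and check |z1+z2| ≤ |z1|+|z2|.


|z1| = sqrt((-3.5)^2 + (-5.2)^2) = sqrt(39.29) = 6.2682
|z2| = sqrt(6.5^2 + 3.9^2) = sqrt(57.46) = 7.5802
z1+z2 = 3.0000 - 1.3000i
|z1+z2| = sqrt(10.69) = 3.2696
|z1|+|z2| = 6.2682 + 7.5802 = 13.8484

|z1+z2| = 3.2696 ≤ |z1|+|z2| = 13.8484 (verified)


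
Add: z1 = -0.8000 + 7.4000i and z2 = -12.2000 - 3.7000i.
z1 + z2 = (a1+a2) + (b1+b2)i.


Real: -0.8 - 12.2 = -13
Imag: 7.4 - 3.7 = 3.7

-13.0000 + 3.7000i


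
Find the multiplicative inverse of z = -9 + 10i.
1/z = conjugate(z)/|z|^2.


|z|^2 = 81+100 = 181
1/z = (-9 - 10i)/181

1/z = -0.0497 - 0.0552i


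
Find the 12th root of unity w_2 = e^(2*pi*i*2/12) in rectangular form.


Angle = 360*2/12 = 60°
a = cos(60°) = 0.5000
b = sin(60°) = 0.8660

0.5000 + 0.8660i


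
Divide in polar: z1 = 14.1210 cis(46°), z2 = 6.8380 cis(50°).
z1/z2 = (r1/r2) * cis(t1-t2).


r = 14.1210 / 6.8380 = 2.0651
theta = 46° - 50° = -4° = 356° (mod 360)

2.0651 cis(356°)


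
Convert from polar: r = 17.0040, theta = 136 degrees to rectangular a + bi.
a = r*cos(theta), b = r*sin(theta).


a = 17.0040*cos(136°) = 17.0040*(-0.71934) = -12.2317
b = 17.0040*sin(136°) = 17.0040*0.69466 = 11.8120

-12.2317 + 11.8120i


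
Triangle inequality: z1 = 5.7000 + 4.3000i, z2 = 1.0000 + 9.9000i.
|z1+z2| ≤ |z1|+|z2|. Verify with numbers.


|z1| = sqrt(5.7^2 + 4.3^2) = sqrt(50.98) = 7.1400
|z2| = sqrt(1^2 + 9.9^2) = sqrt(99.01) = 9.9504
z1+z2 = 6.7000 + 14.2000i
|z1+z2| = sqrt(246.53) = 15.7013
|z1|+|z2| = 7.1400 + 9.9504 = 17.0904

|z1+z2| = 15.7013 ≤ |z1|+|z2| = 17.0904 (verified)


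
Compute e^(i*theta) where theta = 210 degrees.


cos(210°) = -0.8660
sin(210°) = -0.5000

e^(i*210°) = -0.8660 - 0.5000i


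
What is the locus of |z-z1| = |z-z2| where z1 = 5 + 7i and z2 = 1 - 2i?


Equal distances means the locus is the perpendicular bisector of z1 and z2.
Midpoint = ((5+1)/2, (7+(-2))/2) = (3.0000, 2.5000)

Perpendicular bisector through (3.0000, 2.5000)


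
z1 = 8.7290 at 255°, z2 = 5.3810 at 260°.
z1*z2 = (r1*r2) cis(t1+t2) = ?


r = 8.7290 * 5.3810 = 46.9707
theta = 255° + 260° = 515° = 155° (mod 360)

46.9707 cis(155°)


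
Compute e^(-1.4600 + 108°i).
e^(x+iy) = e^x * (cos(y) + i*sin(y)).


e^-1.4600 = 0.23224
cos(108°) = -0.309
sin(108°) = 0.9511
Real = 0.23224*(-0.309) = -0.0718
Imag = 0.23224*0.9511 = 0.2209

-0.0718 + 0.2209i


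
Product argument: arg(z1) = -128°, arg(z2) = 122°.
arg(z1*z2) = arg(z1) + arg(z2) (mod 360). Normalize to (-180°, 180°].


arg(z1*z2) = -128° + 122° = -6°
Normalized to (-180°, 180°]: -6°

-6°


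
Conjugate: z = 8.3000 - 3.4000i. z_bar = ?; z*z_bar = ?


z_bar = 8.3000 + 3.4000i
z*z_bar = 8.3^2 + (-3.4)^2 = 68.89 + 11.56 = 80.45

z_bar = 8.3000 + 3.4000i, z*z_bar = 80.45


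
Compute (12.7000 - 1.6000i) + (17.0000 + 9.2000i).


Real: 12.7 + 17 = 29.7
Imag: -1.6 + 9.2 = 7.6

29.7000 + 7.6000i


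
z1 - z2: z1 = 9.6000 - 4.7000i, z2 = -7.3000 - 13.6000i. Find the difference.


Real: 9.6 + 7.3 = 16.9
Imag: -4.7 + 13.6 = 8.9

16.9000 + 8.9000i


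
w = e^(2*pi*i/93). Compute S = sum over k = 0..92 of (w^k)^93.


The roots are w_k = w^k with w = e^(2*pi*i/93), and (w^k)^93 = (w^93)^k.
So S = 1 + u + u^2 + ... + u^(92) with u = w^93.
93 = 1*93 + 0, so 93 is a multiple of 93 and u = (w^93)^1 = 1.
Every one of the 93 terms equals 1: S = 93

S = 93


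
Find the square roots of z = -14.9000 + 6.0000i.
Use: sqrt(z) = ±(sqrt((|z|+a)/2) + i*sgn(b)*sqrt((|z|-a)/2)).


|z| = sqrt(222.01+36) = 16.0627
sqrt((|z|+a)/2) = sqrt((16.0627+(-14.9))/2) = sqrt(0.5813) = 0.7625
sqrt((|z|-a)/2) = sqrt((16.0627-(-14.9))/2) = sqrt(15.4813) = 3.9346

±(0.7625 + 3.9346i) i.e. 0.7625 + 3.9346i and -0.7625 - 3.9346i


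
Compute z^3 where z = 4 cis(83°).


r^3 = 4^3 = 64
n*theta = 3*83° = 249° = 249° (mod 360)
a = 64*cos(249°) = -22.9355
b = 64*sin(249°) = -59.7491

64 cis(249°) = -22.9355 - 59.7491i


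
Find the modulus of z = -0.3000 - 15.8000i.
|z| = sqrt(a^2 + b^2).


|z| = sqrt((-0.3)^2 + (-15.8)^2) = sqrt(0.09 + 249.64) = sqrt(249.73) = 15.8028

|z| = 15.8028


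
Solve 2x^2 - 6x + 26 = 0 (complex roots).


disc = (-6)^2 - 4*2*26 = 36 - 208 = -172
sqrt(|disc|) = sqrt(172) = 13.1149
Real part = 6/(2*2) = 1.5000
Imag part = 13.1149/(2*2) = 3.2787

1.5000 ± 3.2787i


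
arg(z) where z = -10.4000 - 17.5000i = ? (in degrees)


Re = -10.4, Im = -17.5
arg = atan2(-17.5, -10.4) = -120.7224 degrees

arg(z) = -120.7224 degrees


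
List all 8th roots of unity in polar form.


The 8th roots of unity are cis(360k/8°) for k=0..7
Angle step = 360/8 = 45°
Primitive root: cis(45°)
Primitive root = 0.7071 + 0.7071i

8 roots at angles: 0°, 45°, 90°, 135°, 180°, 225°, 270°, 315°


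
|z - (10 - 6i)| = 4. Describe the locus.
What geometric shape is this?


|z - z0| = r is a circle with center z0 and radius r.
Center = (10, -6), radius = 4

Circle with center (10, -6) and radius 4


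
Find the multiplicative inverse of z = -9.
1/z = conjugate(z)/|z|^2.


|z|^2 = 81+0 = 81
1/z = (-9 - 0i)/81

1/z = -0.1111 + 0i


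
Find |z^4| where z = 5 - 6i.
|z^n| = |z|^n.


|z| = sqrt(25+36) = sqrt(61) = 7.8102
|z^4| = |z|^4 = (sqrt(61))^4 = 61^2 = 3721

|z^4| = 3721


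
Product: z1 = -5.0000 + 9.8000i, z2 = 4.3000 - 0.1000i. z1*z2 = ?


Real = -5*4.3 - 9.8*(-0.1) = -21.5 - (-0.98) = -20.52
Imag = -5*(-0.1) + 4.3*9.8 = 0.5 + 42.14 = 42.64

-20.5200 + 42.6400i


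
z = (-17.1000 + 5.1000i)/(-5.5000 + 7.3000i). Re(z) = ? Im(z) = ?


Multiply by conjugate: (-17.1000 + 5.1000i)(-5.5000 - 7.3000i) / ((-5.5)^2 + 7.3^2)
Numerator real = -17.1*(-5.5) + 5.1*7.3 = 131.28
Numerator imag = 5.1*(-5.5) - (-17.1)*7.3 = 96.78
Denominator = 83.54
Re(z) = 131.28/83.54 = 1.5715
Im(z) = 96.78/83.54 = 1.1585

Re(z) = 1.5715, Im(z) = 1.1585


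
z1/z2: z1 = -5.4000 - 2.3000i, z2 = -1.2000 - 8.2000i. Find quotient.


Conjugate of z2 = -1.2000 + 8.2000i
Numerator: (-5.4000 - 2.3000i)(-1.2000 + 8.2000i) = 25.3400 - 41.5200i
Denominator: (-1.2)^2 + (-8.2)^2 = 68.68
Result = (25.3400 - 41.5200i)/68.68

0.3690 - 0.6045i


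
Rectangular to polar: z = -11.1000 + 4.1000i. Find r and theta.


r = sqrt(123.21+16.81) = sqrt(140.02) = 11.8330
theta = atan2(4.1, -11.1) = 159.7273 degrees

r = 11.8330, theta = 159.7273 degrees


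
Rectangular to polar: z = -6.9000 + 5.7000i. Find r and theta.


r = sqrt(47.61+32.49) = sqrt(80.1) = 8.9499
theta = atan2(5.7, -6.9) = 140.4403 degrees

r = 8.9499, theta = 140.4403 degrees


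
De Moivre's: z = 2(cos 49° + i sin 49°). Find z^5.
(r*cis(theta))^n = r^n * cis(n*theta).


r^5 = 2^5 = 32
n*theta = 5*49° = 245° = 245° (mod 360)
a = 32*cos(245°) = -13.5238
b = 32*sin(245°) = -29.0018

32 cis(245°) = -13.5238 - 29.0018i


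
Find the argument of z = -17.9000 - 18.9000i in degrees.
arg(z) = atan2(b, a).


Re = -17.9, Im = -18.9
arg = atan2(-18.9, -17.9) = -133.4434 degrees

arg(z) = -133.4434 degrees


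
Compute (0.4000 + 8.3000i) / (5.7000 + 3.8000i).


Conjugate of z2 = 5.7000 - 3.8000i
Numerator: (0.4000 + 8.3000i)(5.7000 - 3.8000i) = 33.8200 + 45.7900i
Denominator: 5.7^2 + 3.8^2 = 46.93
Result = (33.8200 + 45.7900i)/46.93

0.7206 + 0.9757i


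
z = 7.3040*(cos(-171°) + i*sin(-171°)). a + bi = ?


a = 7.3040*cos(-171°) = 7.3040*(-0.98769) = -7.2141
b = 7.3040*sin(-171°) = 7.3040*(-0.15643) = -1.1426

-7.2141 - 1.1426i


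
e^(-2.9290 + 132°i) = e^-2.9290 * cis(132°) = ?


e^-2.9290 = 0.05345
cos(132°) = -0.6691
sin(132°) = 0.7431
Real = 0.05345*(-0.6691) = -0.0358
Imag = 0.05345*0.7431 = 0.0397

-0.0358 + 0.0397i


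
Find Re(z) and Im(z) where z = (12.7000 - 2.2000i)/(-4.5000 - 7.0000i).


Multiply by conjugate: (12.7000 - 2.2000i)(-4.5000 + 7.0000i) / ((-4.5)^2 + (-7)^2)
Numerator real = 12.7*(-4.5) - (2.2)*(-7) = -41.75
Numerator imag = -2.2*(-4.5) - 12.7*(-7) = 98.8
Denominator = 69.25
Re(z) = -41.75/69.25 = -0.6029
Im(z) = 98.8/69.25 = 1.4267

Re(z) = -0.6029, Im(z) = 1.4267


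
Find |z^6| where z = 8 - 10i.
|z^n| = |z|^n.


|z| = sqrt(64+100) = sqrt(164) = 12.8062
|z^6| = |z|^6 = (sqrt(164))^6 = 164^3 = 4410944

|z^6| = 4410944


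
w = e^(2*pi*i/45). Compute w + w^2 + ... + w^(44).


With w = e^(2*pi*i/45), all 45 of the 45th roots of unity w^0 = 1, w, ..., w^(44) sum to 0: 1 + w + ... + w^(44) = (1 - w^45)/(1 - w) = 0 since w^45 = 1, w ≠ 1.
Removing the root 1: w + w^2 + ... + w^(44) = 0 - 1 = -1

Sum = -1


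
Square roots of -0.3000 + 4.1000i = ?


|z| = sqrt(0.09+16.81) = 4.1110
sqrt((|z|+a)/2) = sqrt((4.1110+(-0.3))/2) = sqrt(1.9055) = 1.3804
sqrt((|z|-a)/2) = sqrt((4.1110-(-0.3))/2) = sqrt(2.2055) = 1.4851

±(1.3804 + 1.4851i) i.e. 1.3804 + 1.4851i and -1.3804 - 1.4851i


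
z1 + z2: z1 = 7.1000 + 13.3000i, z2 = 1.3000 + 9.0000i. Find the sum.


Real: 7.1 + 1.3 = 8.4
Imag: 13.3 + 9 = 22.3

8.4000 + 22.3000i


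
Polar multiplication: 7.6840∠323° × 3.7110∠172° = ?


r = 7.6840 * 3.7110 = 28.5153
theta = 323° + 172° = 495° = 135° (mod 360)

28.5153 cis(135°)


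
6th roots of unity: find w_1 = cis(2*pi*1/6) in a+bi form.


Angle = 360*1/6 = 60°
a = cos(60°) = 0.5000
b = sin(60°) = 0.8660

0.5000 + 0.8660i


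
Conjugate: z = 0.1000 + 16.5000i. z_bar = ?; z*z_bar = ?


z_bar = 0.1000 - 16.5000i
z*z_bar = 0.1^2 + 16.5^2 = 0.01 + 272.25 = 272.26

z_bar = 0.1000 - 16.5000i, z*z_bar = 272.26


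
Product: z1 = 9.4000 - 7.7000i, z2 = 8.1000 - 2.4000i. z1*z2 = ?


Real = 9.4*8.1 - (-7.7)*(-2.4) = 76.14 - 18.48 = 57.66
Imag = 9.4*(-2.4) + 8.1*(-7.7) = -22.56 - (62.37) = -84.93

57.6600 - 84.9300i


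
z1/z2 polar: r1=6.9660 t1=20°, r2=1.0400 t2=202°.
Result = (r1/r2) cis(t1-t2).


r = 6.9660 / 1.0400 = 6.6981
theta = 20° - 202° = -182° = 178° (mod 360)

6.6981 cis(178°)


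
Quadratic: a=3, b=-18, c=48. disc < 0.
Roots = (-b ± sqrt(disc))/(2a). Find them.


disc = (-18)^2 - 4*3*48 = 324 - 576 = -252
sqrt(|disc|) = sqrt(252) = 15.8745
Real part = 18/(2*3) = 3.0000
Imag part = 15.8745/(2*3) = 2.6458

3.0000 ± 2.6458i


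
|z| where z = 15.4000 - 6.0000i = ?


|z| = sqrt(15.4^2 + (-6)^2) = sqrt(237.16 + 36) = sqrt(273.16) = 16.5276

|z| = 16.5276


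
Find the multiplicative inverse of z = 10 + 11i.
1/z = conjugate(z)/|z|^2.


|z|^2 = 100+121 = 221
1/z = (10 - 11i)/221

1/z = 0.0452 - 0.0498i


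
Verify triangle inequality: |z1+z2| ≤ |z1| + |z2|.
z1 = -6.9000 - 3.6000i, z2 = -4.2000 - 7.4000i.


|z1| = sqrt((-6.9)^2 + (-3.6)^2) = sqrt(60.57) = 7.7827
|z2| = sqrt((-4.2)^2 + (-7.4)^2) = sqrt(72.4) = 8.5088
z1+z2 = -11.1000 - 11.0000i
|z1+z2| = sqrt(244.21) = 15.6272
|z1|+|z2| = 7.7827 + 8.5088 = 16.2915

|z1+z2| = 15.6272 ≤ |z1|+|z2| = 16.2915 (verified)


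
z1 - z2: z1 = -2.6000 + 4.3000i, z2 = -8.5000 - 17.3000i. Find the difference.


Real: -2.6 + 8.5 = 5.9
Imag: 4.3 + 17.3 = 21.6

5.9000 + 21.6000i


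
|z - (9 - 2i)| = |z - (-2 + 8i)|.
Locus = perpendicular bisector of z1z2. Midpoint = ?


Equal distances means the locus is the perpendicular bisector of z1 and z2.
Midpoint = ((9+(-2))/2, (-2+8)/2) = (3.5000, 3.0000)

Perpendicular bisector through (3.5000, 3.0000)


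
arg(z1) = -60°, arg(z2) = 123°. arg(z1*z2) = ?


arg(z1*z2) = -60° + 123° = 63°
Normalized to (-180°, 180°]: 63°

63°


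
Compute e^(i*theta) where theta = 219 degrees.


cos(219°) = -0.7771
sin(219°) = -0.6293

e^(i*219°) = -0.7771 - 0.6293i


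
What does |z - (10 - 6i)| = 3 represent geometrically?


|z - z0| = r is a circle with center z0 and radius r.
Center = (10, -6), radius = 3

Circle with center (10, -6) and radius 3


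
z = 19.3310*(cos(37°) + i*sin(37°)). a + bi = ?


a = 19.3310*cos(37°) = 19.3310*0.798636 = 15.4384
b = 19.3310*sin(37°) = 19.3310*0.601815 = 11.6337

15.4384 + 11.6337i


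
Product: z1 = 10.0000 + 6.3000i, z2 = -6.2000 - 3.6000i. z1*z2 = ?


Real = 10*(-6.2) - 6.3*(-3.6) = -62 - (-22.68) = -39.32
Imag = 10*(-3.6) - (6.2)*6.3 = -36 - (39.06) = -75.06

-39.3200 - 75.0600i


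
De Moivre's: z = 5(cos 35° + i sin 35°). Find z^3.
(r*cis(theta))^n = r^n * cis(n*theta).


r^3 = 5^3 = 125
n*theta = 3*35° = 105° = 105° (mod 360)
a = 125*cos(105°) = -32.3524
b = 125*sin(105°) = 120.7407

125 cis(105°) = -32.3524 + 120.7407i


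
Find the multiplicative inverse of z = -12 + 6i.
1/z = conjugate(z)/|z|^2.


|z|^2 = 144+36 = 180
1/z = (-12 - 6i)/180

1/z = -0.0667 - 0.0333i


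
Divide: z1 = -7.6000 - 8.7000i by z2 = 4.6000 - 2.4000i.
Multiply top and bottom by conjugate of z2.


Conjugate of z2 = 4.6000 + 2.4000i
Numerator: (-7.6000 - 8.7000i)(4.6000 + 2.4000i) = -14.0800 - 58.2600i
Denominator: 4.6^2 + (-2.4)^2 = 26.92
Result = (-14.0800 - 58.2600i)/26.92

-0.5230 - 2.1642i


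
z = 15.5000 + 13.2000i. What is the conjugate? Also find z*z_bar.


z_bar = 15.5000 - 13.2000i
z*z_bar = 15.5^2 + 13.2^2 = 240.25 + 174.24 = 414.49

z_bar = 15.5000 - 13.2000i, z*z_bar = 414.49


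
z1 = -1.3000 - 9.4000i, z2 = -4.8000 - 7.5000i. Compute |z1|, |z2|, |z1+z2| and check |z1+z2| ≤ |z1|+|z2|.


|z1| = sqrt((-1.3)^2 + (-9.4)^2) = sqrt(90.05) = 9.4895
|z2| = sqrt((-4.8)^2 + (-7.5)^2) = sqrt(79.29) = 8.9045
z1+z2 = -6.1000 - 16.9000i
|z1+z2| = sqrt(322.82) = 17.9672
|z1|+|z2| = 9.4895 + 8.9045 = 18.3940

|z1+z2| = 17.9672 ≤ |z1|+|z2| = 18.3940 (verified)


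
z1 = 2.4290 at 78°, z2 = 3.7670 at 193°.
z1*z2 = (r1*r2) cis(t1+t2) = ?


r = 2.4290 * 3.7670 = 9.1500
theta = 78° + 193° = 271° = 271° (mod 360)

9.1500 cis(271°)


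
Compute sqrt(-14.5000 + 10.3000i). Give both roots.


|z| = sqrt(210.25+106.09) = 17.7859
sqrt((|z|+a)/2) = sqrt((17.7859+(-14.5))/2) = sqrt(1.6430) = 1.2818
sqrt((|z|-a)/2) = sqrt((17.7859-(-14.5))/2) = sqrt(16.1430) = 4.0178

±(1.2818 + 4.0178i) i.e. 1.2818 + 4.0178i and -1.2818 - 4.0178i


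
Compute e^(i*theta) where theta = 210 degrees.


cos(210°) = -0.8660
sin(210°) = -0.5000

e^(i*210°) = -0.8660 - 0.5000i


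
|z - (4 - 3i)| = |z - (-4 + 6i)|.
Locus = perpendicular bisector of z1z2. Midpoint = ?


Equal distances means the locus is the perpendicular bisector of z1 and z2.
Midpoint = ((4+(-4))/2, (-3+6)/2) = (0, 1.5000)

Perpendicular bisector through (0, 1.5000)


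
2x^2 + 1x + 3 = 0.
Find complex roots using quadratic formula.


disc = 1^2 - 4*2*3 = 1 - 24 = -23
sqrt(|disc|) = sqrt(23) = 4.7958
Real part = -1/(2*2) = -0.2500
Imag part = 4.7958/(2*2) = 1.1990

-0.2500 ± 1.1990i


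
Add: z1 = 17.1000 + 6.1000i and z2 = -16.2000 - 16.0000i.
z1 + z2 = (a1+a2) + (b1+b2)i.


Real: 17.1 - 16.2 = 0.9
Imag: 6.1 - 16 = -9.9

0.9000 - 9.9000i


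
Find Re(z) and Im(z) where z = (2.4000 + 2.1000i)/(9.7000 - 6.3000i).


Multiply by conjugate: (2.4000 + 2.1000i)(9.7000 + 6.3000i) / (9.7^2 + (-6.3)^2)
Numerator real = 2.4*9.7 + 2.1*(-6.3) = 10.05
Numerator imag = 2.1*9.7 - 2.4*(-6.3) = 35.49
Denominator = 133.78
Re(z) = 10.05/133.78 = 0.0751
Im(z) = 35.49/133.78 = 0.2653

Re(z) = 0.0751, Im(z) = 0.2653


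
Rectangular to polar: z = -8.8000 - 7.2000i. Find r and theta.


r = sqrt(77.44+51.84) = sqrt(129.28) = 11.3701
theta = atan2(-7.2, -8.8) = -140.7106 degrees

r = 11.3701, theta = -140.7106 degrees


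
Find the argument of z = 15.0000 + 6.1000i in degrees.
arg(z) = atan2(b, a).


Re = 15, Im = 6.1
arg = atan2(6.1, 15) = 22.1299 degrees

arg(z) = 22.1299 degrees


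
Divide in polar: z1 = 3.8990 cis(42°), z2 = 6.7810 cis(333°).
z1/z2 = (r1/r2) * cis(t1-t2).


r = 3.8990 / 6.7810 = 0.5750
theta = 42° - 333° = -291° = 69° (mod 360)

0.5750 cis(69°)


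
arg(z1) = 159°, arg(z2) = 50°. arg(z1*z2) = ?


arg(z1*z2) = 159° + 50° = 209°
Normalized to (-180°, 180°]: -151°

-151°


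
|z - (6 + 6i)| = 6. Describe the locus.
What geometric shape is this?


|z - z0| = r is a circle with center z0 and radius r.
Center = (6, 6), radius = 6

Circle with center (6, 6) and radius 6


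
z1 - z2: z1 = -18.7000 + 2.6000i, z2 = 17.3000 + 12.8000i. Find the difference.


Real: -18.7 - 17.3 = -36
Imag: 2.6 - 12.8 = -10.2

-36.0000 - 10.2000i


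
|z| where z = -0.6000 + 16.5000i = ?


|z| = sqrt((-0.6)^2 + 16.5^2) = sqrt(0.36 + 272.25) = sqrt(272.61) = 16.5109

|z| = 16.5109


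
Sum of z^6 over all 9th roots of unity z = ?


The roots are w_k = w^k with w = e^(2*pi*i/9), and (w^k)^6 = (w^6)^k.
So S = 1 + u + u^2 + ... + u^(8) with u = w^6.
6 = 0*9 + 6, so 6 is not a multiple of 9: u = w^6 ≠ 1 (w is a primitive 9th root), while u^9 = (w^9)^6 = 1.
Geometric series: S = (1 - u^9)/(1 - u) = (1 - 1)/(1 - u) = 0

S = 0


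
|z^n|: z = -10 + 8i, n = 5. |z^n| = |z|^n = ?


|z| = sqrt(100+64) = sqrt(164) = 12.8062
|z^5| = |z|^5 = (sqrt(164))^5 = 164^2 * sqrt(164) = 26896*sqrt(164)

|z^5| = 26896*sqrt(164) ≈ 344436.8590


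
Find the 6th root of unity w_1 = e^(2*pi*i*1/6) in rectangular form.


Angle = 360*1/6 = 60°
a = cos(60°) = 0.5000
b = sin(60°) = 0.8660

0.5000 + 0.8660i


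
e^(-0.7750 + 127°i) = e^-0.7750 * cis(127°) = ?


e^-0.7750 = 0.4607
cos(127°) = -0.60182
sin(127°) = 0.7986
Real = 0.4607*(-0.60182) = -0.2773
Imag = 0.4607*0.7986 = 0.3679

-0.2773 + 0.3679i


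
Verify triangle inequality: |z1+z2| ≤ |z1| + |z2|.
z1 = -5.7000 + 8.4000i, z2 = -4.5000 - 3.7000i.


|z1| = sqrt((-5.7)^2 + 8.4^2) = sqrt(103.05) = 10.1514
|z2| = sqrt((-4.5)^2 + (-3.7)^2) = sqrt(33.94) = 5.8258
z1+z2 = -10.2000 + 4.7000i
|z1+z2| = sqrt(126.13) = 11.2308
|z1|+|z2| = 10.1514 + 5.8258 = 15.9772

|z1+z2| = 11.2308 ≤ |z1|+|z2| = 15.9772 (verified)


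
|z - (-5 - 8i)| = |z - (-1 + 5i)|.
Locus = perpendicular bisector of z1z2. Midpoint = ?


Equal distances means the locus is the perpendicular bisector of z1 and z2.
Midpoint = ((-5+(-1))/2, (-8+5)/2) = (-3.0000, -1.5000)

Perpendicular bisector through (-3.0000, -1.5000)


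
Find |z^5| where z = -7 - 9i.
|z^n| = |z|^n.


|z| = sqrt(49+81) = sqrt(130) = 11.4018
|z^5| = |z|^5 = (sqrt(130))^5 = 130^2 * sqrt(130) = 16900*sqrt(130)

|z^5| = 16900*sqrt(130) ≈ 192689.6468


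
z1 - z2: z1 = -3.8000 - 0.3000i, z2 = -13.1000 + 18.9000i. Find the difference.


Real: -3.8 + 13.1 = 9.3
Imag: -0.3 - 18.9 = -19.2

9.3000 - 19.2000i


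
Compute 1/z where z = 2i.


|z|^2 = 0+4 = 4
1/z = (0 - 2i)/4

1/z = 0 - 0.5000i


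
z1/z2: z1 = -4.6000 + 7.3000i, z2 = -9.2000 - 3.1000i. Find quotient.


Conjugate of z2 = -9.2000 + 3.1000i
Numerator: (-4.6000 + 7.3000i)(-9.2000 + 3.1000i) = 19.6900 - 81.4200i
Denominator: (-9.2)^2 + (-3.1)^2 = 94.25
Result = (19.6900 - 81.4200i)/94.25

0.2089 - 0.8639i


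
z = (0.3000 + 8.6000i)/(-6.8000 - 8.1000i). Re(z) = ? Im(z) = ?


Multiply by conjugate: (0.3000 + 8.6000i)(-6.8000 + 8.1000i) / ((-6.8)^2 + (-8.1)^2)
Numerator real = 0.3*(-6.8) + 8.6*(-8.1) = -71.7
Numerator imag = 8.6*(-6.8) - 0.3*(-8.1) = -56.05
Denominator = 111.85
Re(z) = -71.7/111.85 = -0.6410
Im(z) = -56.05/111.85 = -0.5011

Re(z) = -0.6410, Im(z) = -0.5011


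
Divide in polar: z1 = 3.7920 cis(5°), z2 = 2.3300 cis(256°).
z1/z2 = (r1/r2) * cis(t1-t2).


r = 3.7920 / 2.3300 = 1.6275
theta = 5° - 256° = -251° = 109° (mod 360)

1.6275 cis(109°)


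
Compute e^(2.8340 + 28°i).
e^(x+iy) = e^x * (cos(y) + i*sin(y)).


e^2.8340 = 17.0134
cos(28°) = 0.882948
sin(28°) = 0.46947
Real = 17.0134*0.882948 = 15.0219
Imag = 17.0134*0.46947 = 7.9873

15.0219 + 7.9873i


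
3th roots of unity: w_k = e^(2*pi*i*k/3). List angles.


The 3th roots of unity are cis(360k/3°) for k=0..2
Angle step = 360/3 = 120°
Primitive root: cis(120°)
Primitive root = -0.5000 + 0.8660i

3 roots at angles: 0°, 120°, 240°


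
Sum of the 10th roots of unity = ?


The sum of all 10th roots of unity is 0.
Geometric series: (1 - w^10)/(1 - w) = (1-1)/(1-w) = 0 since w^10 = 1, w ≠ 1.
Alternatively: coefficient of z^9 in z^10 - 1 is 0.

0


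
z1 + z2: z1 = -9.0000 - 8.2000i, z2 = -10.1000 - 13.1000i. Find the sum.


Real: -9 - 10.1 = -19.1
Imag: -8.2 - 13.1 = -21.3

-19.1000 - 21.3000i


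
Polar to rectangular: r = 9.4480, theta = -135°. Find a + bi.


a = 9.4480*cos(-135°) = 9.4480*(-0.7071) = -6.6807
b = 9.4480*sin(-135°) = 9.4480*(-0.7071) = -6.6807

-6.6807 - 6.6807i


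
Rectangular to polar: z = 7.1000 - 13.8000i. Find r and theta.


r = sqrt(50.41+190.44) = sqrt(240.85) = 15.5193
theta = atan2(-13.8, 7.1) = -62.7745 degrees

r = 15.5193, theta = -62.7745 degrees


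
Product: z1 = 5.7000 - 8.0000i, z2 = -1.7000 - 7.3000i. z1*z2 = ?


Real = 5.7*(-1.7) - (-8)*(-7.3) = -9.69 - 58.4 = -68.09
Imag = 5.7*(-7.3) - (1.7)*(-8) = -41.61 + 13.6 = -28.01

-68.0900 - 28.0100i


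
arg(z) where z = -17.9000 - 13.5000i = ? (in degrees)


Re = -17.9, Im = -13.5
arg = atan2(-13.5, -17.9) = -142.9768 degrees

arg(z) = -142.9768 degrees


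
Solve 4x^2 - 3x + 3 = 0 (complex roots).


disc = (-3)^2 - 4*4*3 = 9 - 48 = -39
sqrt(|disc|) = sqrt(39) = 6.2450
Real part = 3/(2*4) = 0.3750
Imag part = 6.2450/(2*4) = 0.7806

0.3750 ± 0.7806i


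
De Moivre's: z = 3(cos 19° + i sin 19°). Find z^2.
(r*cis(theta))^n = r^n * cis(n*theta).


r^2 = 3^2 = 9
n*theta = 2*19° = 38° = 38° (mod 360)
a = 9*cos(38°) = 7.0921
b = 9*sin(38°) = 5.5410

9 cis(38°) = 7.0921 + 5.5410i


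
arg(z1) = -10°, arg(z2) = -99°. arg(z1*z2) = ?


arg(z1*z2) = -10° - 99° = -109°
Normalized to (-180°, 180°]: -109°

-109°


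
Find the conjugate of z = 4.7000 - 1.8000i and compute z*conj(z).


z_bar = 4.7000 + 1.8000i
z*z_bar = 4.7^2 + (-1.8)^2 = 22.09 + 3.24 = 25.33

z_bar = 4.7000 + 1.8000i, z*z_bar = 25.33


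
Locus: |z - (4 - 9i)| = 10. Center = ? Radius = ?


|z - z0| = r is a circle with center z0 and radius r.
Center = (4, -9), radius = 10

Circle with center (4, -9) and radius 10


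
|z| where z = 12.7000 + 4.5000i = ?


|z| = sqrt(12.7^2 + 4.5^2) = sqrt(161.29 + 20.25) = sqrt(181.54) = 13.4737

|z| = 13.4737


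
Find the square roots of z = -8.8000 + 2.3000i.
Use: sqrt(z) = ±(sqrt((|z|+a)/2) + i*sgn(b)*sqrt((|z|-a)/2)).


|z| = sqrt(77.44+5.29) = 9.0956
sqrt((|z|+a)/2) = sqrt((9.0956+(-8.8))/2) = sqrt(0.1478) = 0.3844
sqrt((|z|-a)/2) = sqrt((9.0956-(-8.8))/2) = sqrt(8.9478) = 2.9913

±(0.3844 + 2.9913i) i.e. 0.3844 + 2.9913i and -0.3844 - 2.9913i


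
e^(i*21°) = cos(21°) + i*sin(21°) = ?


cos(21°) = 0.9336
sin(21°) = 0.3584

e^(i*21°) = 0.9336 + 0.3584i


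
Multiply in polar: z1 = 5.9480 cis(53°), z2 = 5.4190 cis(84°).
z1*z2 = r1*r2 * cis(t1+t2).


r = 5.9480 * 5.4190 = 32.2322
theta = 53° + 84° = 137° = 137° (mod 360)

32.2322 cis(137°)


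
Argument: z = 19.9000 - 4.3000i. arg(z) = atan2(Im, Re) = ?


Re = 19.9, Im = -4.3
arg = atan2(-4.3, 19.9) = -12.1930 degrees

arg(z) = -12.1930 degrees


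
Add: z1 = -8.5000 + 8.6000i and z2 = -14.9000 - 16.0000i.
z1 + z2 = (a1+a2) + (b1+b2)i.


Real: -8.5 - 14.9 = -23.4
Imag: 8.6 - 16 = -7.4

-23.4000 - 7.4000i


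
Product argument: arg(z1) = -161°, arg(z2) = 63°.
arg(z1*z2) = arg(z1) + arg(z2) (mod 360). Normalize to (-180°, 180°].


arg(z1*z2) = -161° + 63° = -98°
Normalized to (-180°, 180°]: -98°

-98°


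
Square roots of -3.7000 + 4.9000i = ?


|z| = sqrt(13.69+24.01) = 6.1400
sqrt((|z|+a)/2) = sqrt((6.1400+(-3.7))/2) = sqrt(1.2200) = 1.1045
sqrt((|z|-a)/2) = sqrt((6.1400-(-3.7))/2) = sqrt(4.9200) = 2.2181

±(1.1045 + 2.2181i) i.e. 1.1045 + 2.2181i and -1.1045 - 2.2181i


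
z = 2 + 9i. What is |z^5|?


|z| = sqrt(4+81) = sqrt(85) = 9.2195
|z^5| = |z|^5 = (sqrt(85))^5 = 85^2 * sqrt(85) = 7225*sqrt(85)

|z^5| = 7225*sqrt(85) ≈ 66611.2087


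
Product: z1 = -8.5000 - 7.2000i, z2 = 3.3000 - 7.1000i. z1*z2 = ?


Real = -8.5*3.3 - (-7.2)*(-7.1) = -28.05 - 51.12 = -79.17
Imag = -8.5*(-7.1) + 3.3*(-7.2) = 60.35 - (23.76) = 36.59

-79.1700 + 36.5900i


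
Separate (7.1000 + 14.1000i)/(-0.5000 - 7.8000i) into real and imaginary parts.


Multiply by conjugate: (7.1000 + 14.1000i)(-0.5000 + 7.8000i) / ((-0.5)^2 + (-7.8)^2)
Numerator real = 7.1*(-0.5) + 14.1*(-7.8) = -113.53
Numerator imag = 14.1*(-0.5) - 7.1*(-7.8) = 48.33
Denominator = 61.09
Re(z) = -113.53/61.09 = -1.8584
Im(z) = 48.33/61.09 = 0.7911

Re(z) = -1.8584, Im(z) = 0.7911


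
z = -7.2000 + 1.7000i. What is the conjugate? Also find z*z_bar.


z_bar = -7.2000 - 1.7000i
z*z_bar = (-7.2)^2 + 1.7^2 = 51.84 + 2.89 = 54.73

z_bar = -7.2000 - 1.7000i, z*z_bar = 54.73


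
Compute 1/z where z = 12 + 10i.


|z|^2 = 144+100 = 244
1/z = (12 - 10i)/244

1/z = 0.0492 - 0.0410i


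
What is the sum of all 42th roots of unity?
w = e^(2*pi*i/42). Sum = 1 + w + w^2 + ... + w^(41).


The sum of all 42th roots of unity is 0.
Geometric series: (1 - w^42)/(1 - w) = (1-1)/(1-w) = 0 since w^42 = 1, w ≠ 1.
Alternatively: coefficient of z^41 in z^42 - 1 is 0.

0


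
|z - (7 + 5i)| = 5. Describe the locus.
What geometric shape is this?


|z - z0| = r is a circle with center z0 and radius r.
Center = (7, 5), radius = 5

Circle with center (7, 5) and radius 5


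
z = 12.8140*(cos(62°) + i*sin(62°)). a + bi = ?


a = 12.8140*cos(62°) = 12.8140*0.46947 = 6.0158
b = 12.8140*sin(62°) = 12.8140*0.88295 = 11.3141

6.0158 + 11.3141i


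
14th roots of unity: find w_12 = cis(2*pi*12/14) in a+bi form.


Angle = 360*12/14 = 308.5714°
a = cos(308.5714°) = 0.6235
b = sin(308.5714°) = -0.7818

0.6235 - 0.7818i


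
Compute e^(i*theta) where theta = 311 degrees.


cos(311°) = 0.6561
sin(311°) = -0.7547

e^(i*311°) = 0.6561 - 0.7547i


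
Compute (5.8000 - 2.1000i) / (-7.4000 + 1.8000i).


Conjugate of z2 = -7.4000 - 1.8000i
Numerator: (5.8000 - 2.1000i)(-7.4000 - 1.8000i) = -46.7000 + 5.1000i
Denominator: (-7.4)^2 + 1.8^2 = 58
Result = (-46.7000 + 5.1000i)/58

-0.8052 + 0.0879i


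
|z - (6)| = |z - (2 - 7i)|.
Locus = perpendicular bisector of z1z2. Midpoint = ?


Equal distances means the locus is the perpendicular bisector of z1 and z2.
Midpoint = ((6+2)/2, (0+(-7))/2) = (4.0000, -3.5000)

Perpendicular bisector through (4.0000, -3.5000)


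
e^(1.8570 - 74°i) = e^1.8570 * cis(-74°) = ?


e^1.8570 = 6.4045
cos(-74°) = 0.27564
sin(-74°) = -0.96126
Real = 6.4045*0.27564 = 1.7653
Imag = 6.4045*(-0.96126) = -6.1564

1.7653 - 6.1564i


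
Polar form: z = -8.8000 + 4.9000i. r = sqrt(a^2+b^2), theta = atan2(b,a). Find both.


r = sqrt(77.44+24.01) = sqrt(101.45) = 10.0722
theta = atan2(4.9, -8.8) = 150.8901 degrees

r = 10.0722, theta = 150.8901 degrees


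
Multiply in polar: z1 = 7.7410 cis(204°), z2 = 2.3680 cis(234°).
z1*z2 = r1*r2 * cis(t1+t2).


r = 7.7410 * 2.3680 = 18.3307
theta = 204° + 234° = 438° = 78° (mod 360)

18.3307 cis(78°)


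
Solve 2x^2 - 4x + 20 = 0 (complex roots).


disc = (-4)^2 - 4*2*20 = 16 - 160 = -144
sqrt(|disc|) = sqrt(144) = 12.0000
Real part = 4/(2*2) = 1.0000
Imag part = 12.0000/(2*2) = 3.0000

1.0000 ± 3.0000i


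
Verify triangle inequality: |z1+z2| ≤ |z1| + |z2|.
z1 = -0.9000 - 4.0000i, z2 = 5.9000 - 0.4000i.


|z1| = sqrt((-0.9)^2 + (-4)^2) = sqrt(16.81) = 4.1000
|z2| = sqrt(5.9^2 + (-0.4)^2) = sqrt(34.97) = 5.9135
z1+z2 = 5.0000 - 4.4000i
|z1+z2| = sqrt(44.36) = 6.6603
|z1|+|z2| = 4.1000 + 5.9135 = 10.0135

|z1+z2| = 6.6603 ≤ |z1|+|z2| = 10.0135 (verified)


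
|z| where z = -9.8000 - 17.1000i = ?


|z| = sqrt((-9.8)^2 + (-17.1)^2) = sqrt(96.04 + 292.41) = sqrt(388.45) = 19.7091

|z| = 19.7091


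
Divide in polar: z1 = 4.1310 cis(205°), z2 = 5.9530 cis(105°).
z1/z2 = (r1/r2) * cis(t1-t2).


r = 4.1310 / 5.9530 = 0.6939
theta = 205° - 105° = 100° = 100° (mod 360)

0.6939 cis(100°)


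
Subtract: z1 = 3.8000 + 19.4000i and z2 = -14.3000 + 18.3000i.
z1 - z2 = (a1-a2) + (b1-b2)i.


Real: 3.8 + 14.3 = 18.1
Imag: 19.4 - 18.3 = 1.1

18.1000 + 1.1000i


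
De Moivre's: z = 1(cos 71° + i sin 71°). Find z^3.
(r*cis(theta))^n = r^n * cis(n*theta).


r^3 = 1^3 = 1
n*theta = 3*71° = 213° = 213° (mod 360)
a = 1*cos(213°) = -0.8387
b = 1*sin(213°) = -0.5446

1 cis(213°) = -0.8387 - 0.5446i


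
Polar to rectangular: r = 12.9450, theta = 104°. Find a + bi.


a = 12.9450*cos(104°) = 12.9450*(-0.24192) = -3.1317
b = 12.9450*sin(104°) = 12.9450*0.9703 = 12.5605

-3.1317 + 12.5605i


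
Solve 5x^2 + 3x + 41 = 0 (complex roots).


disc = 3^2 - 4*5*41 = 9 - 820 = -811
sqrt(|disc|) = sqrt(811) = 28.4781
Real part = -3/(2*5) = -0.3000
Imag part = 28.4781/(2*5) = 2.8478

-0.3000 ± 2.8478i


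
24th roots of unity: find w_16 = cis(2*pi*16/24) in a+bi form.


Angle = 360*16/24 = 240°
a = cos(240°) = -0.5000
b = sin(240°) = -0.8660

-0.5000 - 0.8660i


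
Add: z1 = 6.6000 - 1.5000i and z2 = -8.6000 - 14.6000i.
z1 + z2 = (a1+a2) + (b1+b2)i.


Real: 6.6 - 8.6 = -2
Imag: -1.5 - 14.6 = -16.1

-2.0000 - 16.1000i


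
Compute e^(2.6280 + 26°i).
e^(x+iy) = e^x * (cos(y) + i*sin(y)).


e^2.6280 = 13.8461
cos(26°) = 0.89879
sin(26°) = 0.43837
Real = 13.8461*0.89879 = 12.4447
Imag = 13.8461*0.43837 = 6.0697

12.4447 + 6.0697i


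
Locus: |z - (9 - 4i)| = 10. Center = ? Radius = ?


|z - z0| = r is a circle with center z0 and radius r.
Center = (9, -4), radius = 10

Circle with center (9, -4) and radius 10


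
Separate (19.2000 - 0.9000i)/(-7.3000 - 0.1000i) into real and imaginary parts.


Multiply by conjugate: (19.2000 - 0.9000i)(-7.3000 + 0.1000i) / ((-7.3)^2 + (-0.1)^2)
Numerator real = 19.2*(-7.3) - (0.9)*(-0.1) = -140.07
Numerator imag = -0.9*(-7.3) - 19.2*(-0.1) = 8.49
Denominator = 53.3
Re(z) = -140.07/53.3 = -2.6280
Im(z) = 8.49/53.3 = 0.1593

Re(z) = -2.6280, Im(z) = 0.1593


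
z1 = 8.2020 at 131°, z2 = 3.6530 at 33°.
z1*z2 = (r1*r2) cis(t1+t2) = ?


r = 8.2020 * 3.6530 = 29.9619
theta = 131° + 33° = 164° = 164° (mod 360)

29.9619 cis(164°)


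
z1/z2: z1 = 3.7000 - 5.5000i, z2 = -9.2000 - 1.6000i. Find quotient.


Conjugate of z2 = -9.2000 + 1.6000i
Numerator: (3.7000 - 5.5000i)(-9.2000 + 1.6000i) = -25.2400 + 56.5200i
Denominator: (-9.2)^2 + (-1.6)^2 = 87.2
Result = (-25.2400 + 56.5200i)/87.2

-0.2894 + 0.6482i


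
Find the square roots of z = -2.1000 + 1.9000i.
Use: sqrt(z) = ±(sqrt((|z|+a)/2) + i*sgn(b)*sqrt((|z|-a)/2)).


|z| = sqrt(4.41+3.61) = 2.8320
sqrt((|z|+a)/2) = sqrt((2.8320+(-2.1))/2) = sqrt(0.3660) = 0.6050
sqrt((|z|-a)/2) = sqrt((2.8320-(-2.1))/2) = sqrt(2.4660) = 1.5703

±(0.6050 + 1.5703i) i.e. 0.6050 + 1.5703i and -0.6050 - 1.5703i


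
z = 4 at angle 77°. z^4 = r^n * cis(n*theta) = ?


r^4 = 4^4 = 256
n*theta = 4*77° = 308° = 308° (mod 360)
a = 256*cos(308°) = 157.6093
b = 256*sin(308°) = -201.7308

256 cis(308°) = 157.6093 - 201.7308i


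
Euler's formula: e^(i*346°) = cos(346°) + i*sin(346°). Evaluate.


cos(346°) = 0.9703
sin(346°) = -0.2419

e^(i*346°) = 0.9703 - 0.2419i


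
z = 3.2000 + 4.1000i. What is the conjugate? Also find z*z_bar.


z_bar = 3.2000 - 4.1000i
z*z_bar = 3.2^2 + 4.1^2 = 10.24 + 16.81 = 27.05

z_bar = 3.2000 - 4.1000i, z*z_bar = 27.05


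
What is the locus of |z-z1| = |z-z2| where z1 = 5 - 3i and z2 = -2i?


Equal distances means the locus is the perpendicular bisector of z1 and z2.
Midpoint = ((5+0)/2, (-3+(-2))/2) = (2.5000, -2.5000)

Perpendicular bisector through (2.5000, -2.5000)


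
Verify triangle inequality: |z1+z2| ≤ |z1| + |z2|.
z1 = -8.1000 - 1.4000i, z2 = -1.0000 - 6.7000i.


|z1| = sqrt((-8.1)^2 + (-1.4)^2) = sqrt(67.57) = 8.2201
|z2| = sqrt((-1)^2 + (-6.7)^2) = sqrt(45.89) = 6.7742
z1+z2 = -9.1000 - 8.1000i
|z1+z2| = sqrt(148.42) = 12.1828
|z1|+|z2| = 8.2201 + 6.7742 = 14.9943

|z1+z2| = 12.1828 ≤ |z1|+|z2| = 14.9943 (verified)


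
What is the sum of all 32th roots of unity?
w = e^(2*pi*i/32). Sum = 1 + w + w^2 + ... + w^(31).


The sum of all 32th roots of unity is 0.
Geometric series: (1 - w^32)/(1 - w) = (1-1)/(1-w) = 0 since w^32 = 1, w ≠ 1.
Alternatively: coefficient of z^31 in z^32 - 1 is 0.

0


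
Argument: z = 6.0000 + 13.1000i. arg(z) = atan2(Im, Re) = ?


Re = 6, Im = 13.1
arg = atan2(13.1, 6) = 65.3915 degrees

arg(z) = 65.3915 degrees


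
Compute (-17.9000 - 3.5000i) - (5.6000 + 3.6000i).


Real: -17.9 - 5.6 = -23.5
Imag: -3.5 - 3.6 = -7.1

-23.5000 - 7.1000i


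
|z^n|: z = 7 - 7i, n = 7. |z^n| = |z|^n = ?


|z| = sqrt(49+49) = sqrt(98) = 9.8995
|z^7| = |z|^7 = (sqrt(98))^7 = 98^3 * sqrt(98) = 941192*sqrt(98)

|z^7| = 941192*sqrt(98) ≈ 9317325.4384


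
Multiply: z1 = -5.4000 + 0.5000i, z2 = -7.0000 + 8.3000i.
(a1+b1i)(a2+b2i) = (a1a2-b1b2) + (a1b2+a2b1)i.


Real = -5.4*(-7) - 0.5*8.3 = 37.8 - 4.15 = 33.65
Imag = -5.4*8.3 - (7)*0.5 = -44.82 - (3.5) = -48.32

33.6500 - 48.3200i


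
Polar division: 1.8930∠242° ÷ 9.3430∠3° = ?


r = 1.8930 / 9.3430 = 0.2026
theta = 242° - 3° = 239° = 239° (mod 360)

0.2026 cis(239°)


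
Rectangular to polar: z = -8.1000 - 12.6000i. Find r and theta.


r = sqrt(65.61+158.76) = sqrt(224.37) = 14.9790
theta = atan2(-12.6, -8.1) = -122.7352 degrees

r = 14.9790, theta = -122.7352 degrees


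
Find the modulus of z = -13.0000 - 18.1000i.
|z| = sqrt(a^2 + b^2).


|z| = sqrt((-13)^2 + (-18.1)^2) = sqrt(169 + 327.61) = sqrt(496.61) = 22.2847

|z| = 22.2847


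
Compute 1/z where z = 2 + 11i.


|z|^2 = 4+121 = 125
1/z = (2 - 11i)/125

1/z = 0.0160 - 0.0880i


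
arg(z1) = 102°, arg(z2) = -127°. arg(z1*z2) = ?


arg(z1*z2) = 102° - 127° = -25°
Normalized to (-180°, 180°]: -25°

-25°


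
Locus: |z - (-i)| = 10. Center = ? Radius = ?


|z - z0| = r is a circle with center z0 and radius r.
Center = (0, -1), radius = 10

Circle with center (0, -1) and radius 10


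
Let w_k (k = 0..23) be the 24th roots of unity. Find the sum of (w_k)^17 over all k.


The roots are w_k = w^k with w = e^(2*pi*i/24), and (w^k)^17 = (w^17)^k.
So S = 1 + u + u^2 + ... + u^(23) with u = w^17.
17 = 0*24 + 17, so 17 is not a multiple of 24: u = w^17 ≠ 1 (w is a primitive 24th root), while u^24 = (w^24)^17 = 1.
Geometric series: S = (1 - u^24)/(1 - u) = (1 - 1)/(1 - u) = 0

S = 0


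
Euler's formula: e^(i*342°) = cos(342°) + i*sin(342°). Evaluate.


cos(342°) = 0.9511
sin(342°) = -0.3090

e^(i*342°) = 0.9511 - 0.3090i


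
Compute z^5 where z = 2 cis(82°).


r^5 = 2^5 = 32
n*theta = 5*82° = 410° = 50° (mod 360)
a = 32*cos(50°) = 20.5692
b = 32*sin(50°) = 24.5134

32 cis(50°) = 20.5692 + 24.5134i


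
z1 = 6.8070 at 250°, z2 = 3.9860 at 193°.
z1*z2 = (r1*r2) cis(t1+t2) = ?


r = 6.8070 * 3.9860 = 27.1327
theta = 250° + 193° = 443° = 83° (mod 360)

27.1327 cis(83°)


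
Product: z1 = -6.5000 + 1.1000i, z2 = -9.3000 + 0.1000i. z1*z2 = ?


Real = -6.5*(-9.3) - 1.1*0.1 = 60.45 - 0.11 = 60.34
Imag = -6.5*0.1 - (9.3)*1.1 = -0.65 - (10.23) = -10.88

60.3400 - 10.8800i


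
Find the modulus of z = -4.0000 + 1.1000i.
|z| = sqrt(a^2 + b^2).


|z| = sqrt((-4)^2 + 1.1^2) = sqrt(16 + 1.21) = sqrt(17.21) = 4.1485

|z| = 4.1485


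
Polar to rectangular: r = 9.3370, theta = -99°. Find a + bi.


a = 9.3370*cos(-99°) = 9.3370*(-0.15643) = -1.4606
b = 9.3370*sin(-99°) = 9.3370*(-0.987688) = -9.2220

-1.4606 - 9.2220i


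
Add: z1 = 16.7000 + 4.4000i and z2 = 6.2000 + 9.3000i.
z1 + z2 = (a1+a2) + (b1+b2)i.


Real: 16.7 + 6.2 = 22.9
Imag: 4.4 + 9.3 = 13.7

22.9000 + 13.7000i


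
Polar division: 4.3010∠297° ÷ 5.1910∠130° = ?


r = 4.3010 / 5.1910 = 0.8285
theta = 297° - 130° = 167° = 167° (mod 360)

0.8285 cis(167°)


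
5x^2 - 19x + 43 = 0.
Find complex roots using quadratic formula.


disc = (-19)^2 - 4*5*43 = 361 - 860 = -499
sqrt(|disc|) = sqrt(499) = 22.3383
Real part = 19/(2*5) = 1.9000
Imag part = 22.3383/(2*5) = 2.2338

1.9000 ± 2.2338i


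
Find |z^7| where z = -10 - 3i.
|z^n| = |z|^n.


|z| = sqrt(100+9) = sqrt(109) = 10.4403
|z^7| = |z|^7 = (sqrt(109))^7 = 109^3 * sqrt(109) = 1295029*sqrt(109)

|z^7| = 1295029*sqrt(109) ≈ 13520499.6979


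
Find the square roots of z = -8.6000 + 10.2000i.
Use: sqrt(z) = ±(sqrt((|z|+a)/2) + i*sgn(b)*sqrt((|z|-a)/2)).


|z| = sqrt(73.96+104.04) = 13.3417
sqrt((|z|+a)/2) = sqrt((13.3417+(-8.6))/2) = sqrt(2.3708) = 1.5398
sqrt((|z|-a)/2) = sqrt((13.3417-(-8.6))/2) = sqrt(10.9708) = 3.3122

±(1.5398 + 3.3122i) i.e. 1.5398 + 3.3122i and -1.5398 - 3.3122i


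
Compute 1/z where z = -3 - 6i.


|z|^2 = 9+36 = 45
1/z = (-3 + 6i)/45

1/z = -0.0667 + 0.1333i


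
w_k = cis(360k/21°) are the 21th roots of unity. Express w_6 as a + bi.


Angle = 360*6/21 = 102.8571°
a = cos(102.8571°) = -0.2225
b = sin(102.8571°) = 0.9749

-0.2225 + 0.9749i
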